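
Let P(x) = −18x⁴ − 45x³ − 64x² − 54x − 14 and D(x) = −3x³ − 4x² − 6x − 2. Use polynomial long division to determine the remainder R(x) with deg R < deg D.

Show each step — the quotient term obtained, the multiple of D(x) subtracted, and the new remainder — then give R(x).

R(x) = 0

Step 1: lead(−18x⁴ − 45x³ − 64x² − 54x − 14) ÷ lead(D) = −18x⁴ ÷ −3x³ = 6x. Subtract (6x)·D = −18x⁴ − 24x³ − 36x² − 12x. Remainder: −21x³ − 28x² − 42x − 14.
Step 2: lead(−21x³ − 28x² − 42x − 14) ÷ lead(D) = −21x³ ÷ −3x³ = 7. Subtract (7)·D = −21x³ − 28x² − 42x − 14. Remainder: 0.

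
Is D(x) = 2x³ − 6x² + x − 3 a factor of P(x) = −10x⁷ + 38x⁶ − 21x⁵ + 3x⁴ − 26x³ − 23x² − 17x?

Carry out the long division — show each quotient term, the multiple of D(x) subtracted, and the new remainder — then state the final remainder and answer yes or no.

Step 1: lead(−10x⁷ + 38x⁶ − 21x⁵ + 3x⁴ − 26x³ − 23x² − 17x) ÷ lead(D) = −10x⁷ ÷ 2x³ = −5x⁴. Subtract (−5x⁴)·D = −10x⁷ + 30x⁶ − 5x⁵ + 15x⁴. Remainder: 8x⁶ − 16x⁵ − 12x⁴ − 26x³ − 23x² − 17x.
Step 2: lead(8x⁶ − 16x⁵ − 12x⁴ − 26x³ − 23x² − 17x) ÷ lead(D) = 8x⁶ ÷ 2x³ = 4x³. Subtract (4x³)·D = 8x⁶ − 24x⁵ + 4x⁴ − 12x³. Remainder: 8x⁵ − 16x⁴ − 14x³ − 23x² − 17x.
Step 3: lead(8x⁵ − 16x⁴ − 14x³ − 23x² − 17x) ÷ lead(D) = 8x⁵ ÷ 2x³ = 4x². Subtract (4x²)·D = 8x⁵ − 24x⁴ + 4x³ − 12x². Remainder: 8x⁴ − 18x³ − 11x² − 17x.
Step 4: lead(8x⁴ − 18x³ − 11x² − 17x) ÷ lead(D) = 8x⁴ ÷ 2x³ = 4x. Subtract (4x)·D = 8x⁴ − 24x³ + 4x² − 12x. Remainder: 6x³ − 15x² − 5x.
Step 5: lead(6x³ − 15x² − 5x) ÷ lead(D) = 6x³ ÷ 2x³ = 3. Subtract (3)·D = 6x³ − 18x² + 3x − 9. Remainder: 3x² − 8x + 9.

R(x) = 3x² − 8x + 9, so D(x) is not a factor of P(x). no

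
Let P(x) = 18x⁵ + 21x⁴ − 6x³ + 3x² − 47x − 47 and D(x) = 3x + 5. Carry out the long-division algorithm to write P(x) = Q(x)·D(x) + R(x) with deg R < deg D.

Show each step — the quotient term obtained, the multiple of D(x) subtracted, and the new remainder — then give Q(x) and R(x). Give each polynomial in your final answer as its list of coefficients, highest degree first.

Q = [6, -3, 3, -4, -9]; R = [-2]

Step 1: lead(18x⁵ + 21x⁴ − 6x³ + 3x² − 47x − 47) ÷ lead(D) = 18x⁵ ÷ 3x = 6x⁴. Subtract (6x⁴)·D = 18x⁵ + 30x⁴. Remainder: −9x⁴ − 6x³ + 3x² − 47x − 47.
Step 2: lead(−9x⁴ − 6x³ + 3x² − 47x − 47) ÷ lead(D) = −9x⁴ ÷ 3x = −3x³. Subtract (−3x³)·D = −9x⁴ − 15x³. Remainder: 9x³ + 3x² − 47x − 47.
Step 3: lead(9x³ + 3x² − 47x − 47) ÷ lead(D) = 9x³ ÷ 3x = 3x². Subtract (3x²)·D = 9x³ + 15x². Remainder: −12x² − 47x − 47.
Step 4: lead(−12x² − 47x − 47) ÷ lead(D) = −12x² ÷ 3x = −4x. Subtract (−4x)·D = −12x² − 20x. Remainder: −27x − 47.
Step 5: lead(−27x − 47) ÷ lead(D) = −27x ÷ 3x = −9. Subtract (−9)·D = −27x − 45. Remainder: −2.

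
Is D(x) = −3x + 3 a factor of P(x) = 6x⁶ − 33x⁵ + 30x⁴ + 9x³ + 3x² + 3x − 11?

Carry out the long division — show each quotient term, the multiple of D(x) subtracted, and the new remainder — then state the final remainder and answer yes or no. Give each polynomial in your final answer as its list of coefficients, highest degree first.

R = [7], so D(x) is not a factor of P(x). no

Step 1: lead(6x⁶ − 33x⁵ + 30x⁴ + 9x³ + 3x² + 3x − 11) ÷ lead(D) = 6x⁶ ÷ −3x = −2x⁵. Subtract (−2x⁵)·D = 6x⁶ − 6x⁵. Remainder: −27x⁵ + 30x⁴ + 9x³ + 3x² + 3x − 11.
Step 2: lead(−27x⁵ + 30x⁴ + 9x³ + 3x² + 3x − 11) ÷ lead(D) = −27x⁵ ÷ −3x = 9x⁴. Subtract (9x⁴)·D = −27x⁵ + 27x⁴. Remainder: 3x⁴ + 9x³ + 3x² + 3x − 11.
Step 3: lead(3x⁴ + 9x³ + 3x² + 3x − 11) ÷ lead(D) = 3x⁴ ÷ −3x = −x³. Subtract (−x³)·D = 3x⁴ − 3x³. Remainder: 12x³ + 3x² + 3x − 11.
Step 4: lead(12x³ + 3x² + 3x − 11) ÷ lead(D) = 12x³ ÷ −3x = −4x². Subtract (−4x²)·D = 12x³ − 12x². Remainder: 15x² + 3x − 11.
Step 5: lead(15x² + 3x − 11) ÷ lead(D) = 15x² ÷ −3x = −5x. Subtract (−5x)·D = 15x² − 15x. Remainder: 18x − 11.
Step 6: lead(18x − 11) ÷ lead(D) = 18x ÷ −3x = −6. Subtract (−6)·D = 18x − 18. Remainder: 7.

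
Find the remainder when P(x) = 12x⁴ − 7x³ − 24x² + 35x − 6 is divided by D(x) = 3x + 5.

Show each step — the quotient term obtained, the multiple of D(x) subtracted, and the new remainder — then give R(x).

Step 1: lead(12x⁴ − 7x³ − 24x² + 35x − 6) ÷ lead(D) = 12x⁴ ÷ 3x = 4x³. Subtract (4x³)·D = 12x⁴ + 20x³. Remainder: −27x³ − 24x² + 35x − 6.
Step 2: lead(−27x³ − 24x² + 35x − 6) ÷ lead(D) = −27x³ ÷ 3x = −9x². Subtract (−9x²)·D = −27x³ − 45x². Remainder: 21x² + 35x − 6.
Step 3: lead(21x² + 35x − 6) ÷ lead(D) = 21x² ÷ 3x = 7x. Subtract (7x)·D = 21x² + 35x. Remainder: −6.

R(x) = −6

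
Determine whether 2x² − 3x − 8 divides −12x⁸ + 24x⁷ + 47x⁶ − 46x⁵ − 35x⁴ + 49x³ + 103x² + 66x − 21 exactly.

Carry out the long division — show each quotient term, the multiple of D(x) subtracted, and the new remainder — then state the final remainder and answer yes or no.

Step 1: lead(−12x⁸ + 24x⁷ + 47x⁶ − 46x⁵ − 35x⁴ + 49x³ + 103x² + 66x − 21) ÷ lead(D) = −12x⁸ ÷ 2x² = −6x⁶. Subtract (−6x⁶)·D = −12x⁸ + 18x⁷ + 48x⁶. Remainder: 6x⁷ − x⁶ − 46x⁵ − 35x⁴ + 49x³ + 103x² + 66x − 21.
Step 2: lead(6x⁷ − x⁶ − 46x⁵ − 35x⁴ + 49x³ + 103x² + 66x − 21) ÷ lead(D) = 6x⁷ ÷ 2x² = 3x⁵. Subtract (3x⁵)·D = 6x⁷ − 9x⁶ − 24x⁵. Remainder: 8x⁶ − 22x⁵ − 35x⁴ + 49x³ + 103x² + 66x − 21.
Step 3: lead(8x⁶ − 22x⁵ − 35x⁴ + 49x³ + 103x² + 66x − 21) ÷ lead(D) = 8x⁶ ÷ 2x² = 4x⁴. Subtract (4x⁴)·D = 8x⁶ − 12x⁵ − 32x⁴. Remainder: −10x⁵ − 3x⁴ + 49x³ + 103x² + 66x − 21.
Step 4: lead(−10x⁵ − 3x⁴ + 49x³ + 103x² + 66x − 21) ÷ lead(D) = −10x⁵ ÷ 2x² = −5x³. Subtract (−5x³)·D = −10x⁵ + 15x⁴ + 40x³. Remainder: −18x⁴ + 9x³ + 103x² + 66x − 21.
Step 5: lead(−18x⁴ + 9x³ + 103x² + 66x − 21) ÷ lead(D) = −18x⁴ ÷ 2x² = −9x². Subtract (−9x²)·D = −18x⁴ + 27x³ + 72x². Remainder: −18x³ + 31x² + 66x − 21.
Step 6: lead(−18x³ + 31x² + 66x − 21) ÷ lead(D) = −18x³ ÷ 2x² = −9x. Subtract (−9x)·D = −18x³ + 27x² + 72x. Remainder: 4x² − 6x − 21.
Step 7: lead(4x² − 6x − 21) ÷ lead(D) = 4x² ÷ 2x² = 2. Subtract (2)·D = 4x² − 6x − 16. Remainder: −5.

R(x) = −5, so D(x) is not a factor of P(x). no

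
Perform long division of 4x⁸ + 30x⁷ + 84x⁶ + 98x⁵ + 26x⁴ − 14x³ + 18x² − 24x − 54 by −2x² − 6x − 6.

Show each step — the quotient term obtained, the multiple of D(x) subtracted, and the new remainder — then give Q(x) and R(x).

Q(x) = −2x⁶ − 9x⁵ − 9x⁴ + 5x³ − x² − 5x + 9; R(x) = 0

Step 1: lead(4x⁸ + 30x⁷ + 84x⁶ + 98x⁵ + 26x⁴ − 14x³ + 18x² − 24x − 54) ÷ lead(D) = 4x⁸ ÷ −2x² = −2x⁶. Subtract (−2x⁶)·D = 4x⁸ + 12x⁷ + 12x⁶. Remainder: 18x⁷ + 72x⁶ + 98x⁵ + 26x⁴ − 14x³ + 18x² − 24x − 54.
Step 2: lead(18x⁷ + 72x⁶ + 98x⁵ + 26x⁴ − 14x³ + 18x² − 24x − 54) ÷ lead(D) = 18x⁷ ÷ −2x² = −9x⁵. Subtract (−9x⁵)·D = 18x⁷ + 54x⁶ + 54x⁵. Remainder: 18x⁶ + 44x⁵ + 26x⁴ − 14x³ + 18x² − 24x − 54.
Step 3: lead(18x⁶ + 44x⁵ + 26x⁴ − 14x³ + 18x² − 24x − 54) ÷ lead(D) = 18x⁶ ÷ −2x² = −9x⁴. Subtract (−9x⁴)·D = 18x⁶ + 54x⁵ + 54x⁴. Remainder: −10x⁵ − 28x⁴ − 14x³ + 18x² − 24x − 54.
Step 4: lead(−10x⁵ − 28x⁴ − 14x³ + 18x² − 24x − 54) ÷ lead(D) = −10x⁵ ÷ −2x² = 5x³. Subtract (5x³)·D = −10x⁵ − 30x⁴ − 30x³. Remainder: 2x⁴ + 16x³ + 18x² − 24x − 54.
Step 5: lead(2x⁴ + 16x³ + 18x² − 24x − 54) ÷ lead(D) = 2x⁴ ÷ −2x² = −x². Subtract (−x²)·D = 2x⁴ + 6x³ + 6x². Remainder: 10x³ + 12x² − 24x − 54.
Step 6: lead(10x³ + 12x² − 24x − 54) ÷ lead(D) = 10x³ ÷ −2x² = −5x. Subtract (−5x)·D = 10x³ + 30x² + 30x. Remainder: −18x² − 54x − 54.
Step 7: lead(−18x² − 54x − 54) ÷ lead(D) = −18x² ÷ −2x² = 9. Subtract (9)·D = −18x² − 54x − 54. Remainder: 0.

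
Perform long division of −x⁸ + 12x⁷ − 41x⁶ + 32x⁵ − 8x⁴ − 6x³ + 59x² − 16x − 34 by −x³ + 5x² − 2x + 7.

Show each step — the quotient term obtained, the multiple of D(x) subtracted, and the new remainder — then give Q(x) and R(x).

Step 1: lead(−x⁸ + 12x⁷ − 41x⁶ + 32x⁵ − 8x⁴ − 6x³ + 59x² − 16x − 34) ÷ lead(D) = −x⁸ ÷ −x³ = x⁵. Subtract (x⁵)·D = −x⁸ + 5x⁷ − 2x⁶ + 7x⁵. Remainder: 7x⁷ − 39x⁶ + 25x⁵ − 8x⁴ − 6x³ + 59x² − 16x − 34.
Step 2: lead(7x⁷ − 39x⁶ + 25x⁵ − 8x⁴ − 6x³ + 59x² − 16x − 34) ÷ lead(D) = 7x⁷ ÷ −x³ = −7x⁴. Subtract (−7x⁴)·D = 7x⁷ − 35x⁶ + 14x⁵ − 49x⁴. Remainder: −4x⁶ + 11x⁵ + 41x⁴ − 6x³ + 59x² − 16x − 34.
Step 3: lead(−4x⁶ + 11x⁵ + 41x⁴ − 6x³ + 59x² − 16x − 34) ÷ lead(D) = −4x⁶ ÷ −x³ = 4x³. Subtract (4x³)·D = −4x⁶ + 20x⁵ − 8x⁴ + 28x³. Remainder: −9x⁵ + 49x⁴ − 34x³ + 59x² − 16x − 34.
Step 4: lead(−9x⁵ + 49x⁴ − 34x³ + 59x² − 16x − 34) ÷ lead(D) = −9x⁵ ÷ −x³ = 9x². Subtract (9x²)·D = −9x⁵ + 45x⁴ − 18x³ + 63x². Remainder: 4x⁴ − 16x³ − 4x² − 16x − 34.
Step 5: lead(4x⁴ − 16x³ − 4x² − 16x − 34) ÷ lead(D) = 4x⁴ ÷ −x³ = −4x. Subtract (−4x)·D = 4x⁴ − 20x³ + 8x² − 28x. Remainder: 4x³ − 12x² + 12x − 34.
Step 6: lead(4x³ − 12x² + 12x − 34) ÷ lead(D) = 4x³ ÷ −x³ = −4. Subtract (−4)·D = 4x³ − 20x² + 8x − 28. Remainder: 8x² + 4x − 6.

Q(x) = x⁵ − 7x⁴ + 4x³ + 9x² − 4x − 4; R(x) = 8x² + 4x − 6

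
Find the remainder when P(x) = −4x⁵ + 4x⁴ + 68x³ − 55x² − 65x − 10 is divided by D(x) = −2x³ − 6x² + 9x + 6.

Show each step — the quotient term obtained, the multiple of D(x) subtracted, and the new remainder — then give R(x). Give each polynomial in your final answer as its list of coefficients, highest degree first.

Step 1: lead(−4x⁵ + 4x⁴ + 68x³ − 55x² − 65x − 10) ÷ lead(D) = −4x⁵ ÷ −2x³ = 2x². Subtract (2x²)·D = −4x⁵ − 12x⁴ + 18x³ + 12x². Remainder: 16x⁴ + 50x³ − 67x² − 65x − 10.
Step 2: lead(16x⁴ + 50x³ − 67x² − 65x − 10) ÷ lead(D) = 16x⁴ ÷ −2x³ = −8x. Subtract (−8x)·D = 16x⁴ + 48x³ − 72x² − 48x. Remainder: 2x³ + 5x² − 17x − 10.
Step 3: lead(2x³ + 5x² − 17x − 10) ÷ lead(D) = 2x³ ÷ −2x³ = −1. Subtract (−1)·D = 2x³ + 6x² − 9x − 6. Remainder: −x² − 8x − 4.

R = [-1, -8, -4]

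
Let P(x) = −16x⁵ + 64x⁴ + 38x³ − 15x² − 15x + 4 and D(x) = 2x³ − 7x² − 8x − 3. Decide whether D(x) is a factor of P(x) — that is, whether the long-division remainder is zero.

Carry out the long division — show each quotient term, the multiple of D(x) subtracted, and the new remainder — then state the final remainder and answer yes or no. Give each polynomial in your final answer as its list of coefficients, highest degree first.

R = [5, 7], so D(x) is not a factor of P(x). no

Step 1: lead(−16x⁵ + 64x⁴ + 38x³ − 15x² − 15x + 4) ÷ lead(D) = −16x⁵ ÷ 2x³ = −8x². Subtract (−8x²)·D = −16x⁵ + 56x⁴ + 64x³ + 24x². Remainder: 8x⁴ − 26x³ − 39x² − 15x + 4.
Step 2: lead(8x⁴ − 26x³ − 39x² − 15x + 4) ÷ lead(D) = 8x⁴ ÷ 2x³ = 4x. Subtract (4x)·D = 8x⁴ − 28x³ − 32x² − 12x. Remainder: 2x³ − 7x² − 3x + 4.
Step 3: lead(2x³ − 7x² − 3x + 4) ÷ lead(D) = 2x³ ÷ 2x³ = 1. Subtract (1)·D = 2x³ − 7x² − 8x − 3. Remainder: 5x + 7.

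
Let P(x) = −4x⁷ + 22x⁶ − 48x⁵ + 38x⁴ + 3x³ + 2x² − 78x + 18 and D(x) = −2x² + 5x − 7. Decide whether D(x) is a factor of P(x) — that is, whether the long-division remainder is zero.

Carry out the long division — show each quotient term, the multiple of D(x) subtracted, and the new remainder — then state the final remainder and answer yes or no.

Step 1: lead(−4x⁷ + 22x⁶ − 48x⁵ + 38x⁴ + 3x³ + 2x² − 78x + 18) ÷ lead(D) = −4x⁷ ÷ −2x² = 2x⁵. Subtract (2x⁵)·D = −4x⁷ + 10x⁶ − 14x⁵. Remainder: 12x⁶ − 34x⁵ + 38x⁴ + 3x³ + 2x² − 78x + 18.
Step 2: lead(12x⁶ − 34x⁵ + 38x⁴ + 3x³ + 2x² − 78x + 18) ÷ lead(D) = 12x⁶ ÷ −2x² = −6x⁴. Subtract (−6x⁴)·D = 12x⁶ − 30x⁵ + 42x⁴. Remainder: −4x⁵ − 4x⁴ + 3x³ + 2x² − 78x + 18.
Step 3: lead(−4x⁵ − 4x⁴ + 3x³ + 2x² − 78x + 18) ÷ lead(D) = −4x⁵ ÷ −2x² = 2x³. Subtract (2x³)·D = −4x⁵ + 10x⁴ − 14x³. Remainder: −14x⁴ + 17x³ + 2x² − 78x + 18.
Step 4: lead(−14x⁴ + 17x³ + 2x² − 78x + 18) ÷ lead(D) = −14x⁴ ÷ −2x² = 7x². Subtract (7x²)·D = −14x⁴ + 35x³ − 49x². Remainder: −18x³ + 51x² − 78x + 18.
Step 5: lead(−18x³ + 51x² − 78x + 18) ÷ lead(D) = −18x³ ÷ −2x² = 9x. Subtract (9x)·D = −18x³ + 45x² − 63x. Remainder: 6x² − 15x + 18.
Step 6: lead(6x² − 15x + 18) ÷ lead(D) = 6x² ÷ −2x² = −3. Subtract (−3)·D = 6x² − 15x + 21. Remainder: −3.

R(x) = −3, so D(x) is not a factor of P(x). no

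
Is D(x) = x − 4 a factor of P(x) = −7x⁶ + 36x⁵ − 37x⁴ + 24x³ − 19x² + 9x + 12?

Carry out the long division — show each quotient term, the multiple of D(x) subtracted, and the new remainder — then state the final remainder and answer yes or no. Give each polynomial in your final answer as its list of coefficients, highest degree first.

Step 1: lead(−7x⁶ + 36x⁵ − 37x⁴ + 24x³ − 19x² + 9x + 12) ÷ lead(D) = −7x⁶ ÷ x = −7x⁵. Subtract (−7x⁵)·D = −7x⁶ + 28x⁵. Remainder: 8x⁵ − 37x⁴ + 24x³ − 19x² + 9x + 12.
Step 2: lead(8x⁵ − 37x⁴ + 24x³ − 19x² + 9x + 12) ÷ lead(D) = 8x⁵ ÷ x = 8x⁴. Subtract (8x⁴)·D = 8x⁵ − 32x⁴. Remainder: −5x⁴ + 24x³ − 19x² + 9x + 12.
Step 3: lead(−5x⁴ + 24x³ − 19x² + 9x + 12) ÷ lead(D) = −5x⁴ ÷ x = −5x³. Subtract (−5x³)·D = −5x⁴ + 20x³. Remainder: 4x³ − 19x² + 9x + 12.
Step 4: lead(4x³ − 19x² + 9x + 12) ÷ lead(D) = 4x³ ÷ x = 4x². Subtract (4x²)·D = 4x³ − 16x². Remainder: −3x² + 9x + 12.
Step 5: lead(−3x² + 9x + 12) ÷ lead(D) = −3x² ÷ x = −3x. Subtract (−3x)·D = −3x² + 12x. Remainder: −3x + 12.
Step 6: lead(−3x + 12) ÷ lead(D) = −3x ÷ x = −3. Subtract (−3)·D = −3x + 12. Remainder: 0.

R = [0], so D(x) is a factor of P(x). yes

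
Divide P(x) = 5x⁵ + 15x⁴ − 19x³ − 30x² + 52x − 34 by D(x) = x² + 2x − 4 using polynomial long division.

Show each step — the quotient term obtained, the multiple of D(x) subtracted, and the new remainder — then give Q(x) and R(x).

Step 1: lead(5x⁵ + 15x⁴ − 19x³ − 30x² + 52x − 34) ÷ lead(D) = 5x⁵ ÷ x² = 5x³. Subtract (5x³)·D = 5x⁵ + 10x⁴ − 20x³. Remainder: 5x⁴ + x³ − 30x² + 52x − 34.
Step 2: lead(5x⁴ + x³ − 30x² + 52x − 34) ÷ lead(D) = 5x⁴ ÷ x² = 5x². Subtract (5x²)·D = 5x⁴ + 10x³ − 20x². Remainder: −9x³ − 10x² + 52x − 34.
Step 3: lead(−9x³ − 10x² + 52x − 34) ÷ lead(D) = −9x³ ÷ x² = −9x. Subtract (−9x)·D = −9x³ − 18x² + 36x. Remainder: 8x² + 16x − 34.
Step 4: lead(8x² + 16x − 34) ÷ lead(D) = 8x² ÷ x² = 8. Subtract (8)·D = 8x² + 16x − 32. Remainder: −2.

Q(x) = 5x³ + 5x² − 9x + 8; R(x) = −2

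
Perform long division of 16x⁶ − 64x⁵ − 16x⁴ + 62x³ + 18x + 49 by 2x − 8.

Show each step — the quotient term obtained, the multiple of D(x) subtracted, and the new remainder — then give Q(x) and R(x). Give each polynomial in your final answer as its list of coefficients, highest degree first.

Step 1: lead(16x⁶ − 64x⁵ − 16x⁴ + 62x³ + 18x + 49) ÷ lead(D) = 16x⁶ ÷ 2x = 8x⁵. Subtract (8x⁵)·D = 16x⁶ − 64x⁵. Remainder: −16x⁴ + 62x³ + 18x + 49.
Step 2: lead(−16x⁴ + 62x³ + 18x + 49) ÷ lead(D) = −16x⁴ ÷ 2x = −8x³. Subtract (−8x³)·D = −16x⁴ + 64x³. Remainder: −2x³ + 18x + 49.
Step 3: lead(−2x³ + 18x + 49) ÷ lead(D) = −2x³ ÷ 2x = −x². Subtract (−x²)·D = −2x³ + 8x². Remainder: −8x² + 18x + 49.
Step 4: lead(−8x² + 18x + 49) ÷ lead(D) = −8x² ÷ 2x = −4x. Subtract (−4x)·D = −8x² + 32x. Remainder: −14x + 49.
Step 5: lead(−14x + 49) ÷ lead(D) = −14x ÷ 2x = −7. Subtract (−7)·D = −14x + 56. Remainder: −7.

Q = [8, 0, -8, -1, -4, -7]; R = [-7]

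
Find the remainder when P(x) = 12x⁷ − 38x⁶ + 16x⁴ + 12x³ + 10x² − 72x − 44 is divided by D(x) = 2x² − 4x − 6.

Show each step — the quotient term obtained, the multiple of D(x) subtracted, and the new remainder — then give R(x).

R(x) = −8

Step 1: lead(12x⁷ − 38x⁶ + 16x⁴ + 12x³ + 10x² − 72x − 44) ÷ lead(D) = 12x⁷ ÷ 2x² = 6x⁵. Subtract (6x⁵)·D = 12x⁷ − 24x⁶ − 36x⁵. Remainder: −14x⁶ + 36x⁵ + 16x⁴ + 12x³ + 10x² − 72x − 44.
Step 2: lead(−14x⁶ + 36x⁵ + 16x⁴ + 12x³ + 10x² − 72x − 44) ÷ lead(D) = −14x⁶ ÷ 2x² = −7x⁴. Subtract (−7x⁴)·D = −14x⁶ + 28x⁵ + 42x⁴. Remainder: 8x⁵ − 26x⁴ + 12x³ + 10x² − 72x − 44.
Step 3: lead(8x⁵ − 26x⁴ + 12x³ + 10x² − 72x − 44) ÷ lead(D) = 8x⁵ ÷ 2x² = 4x³. Subtract (4x³)·D = 8x⁵ − 16x⁴ − 24x³. Remainder: −10x⁴ + 36x³ + 10x² − 72x − 44.
Step 4: lead(−10x⁴ + 36x³ + 10x² − 72x − 44) ÷ lead(D) = −10x⁴ ÷ 2x² = −5x². Subtract (−5x²)·D = −10x⁴ + 20x³ + 30x². Remainder: 16x³ − 20x² − 72x − 44.
Step 5: lead(16x³ − 20x² − 72x − 44) ÷ lead(D) = 16x³ ÷ 2x² = 8x. Subtract (8x)·D = 16x³ − 32x² − 48x. Remainder: 12x² − 24x − 44.
Step 6: lead(12x² − 24x − 44) ÷ lead(D) = 12x² ÷ 2x² = 6. Subtract (6)·D = 12x² − 24x − 36. Remainder: −8.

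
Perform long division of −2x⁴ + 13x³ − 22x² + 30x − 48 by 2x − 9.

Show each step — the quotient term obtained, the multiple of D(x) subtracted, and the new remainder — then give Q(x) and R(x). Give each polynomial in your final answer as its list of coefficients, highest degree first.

Q = [-1, 2, -2, 6]; R = [6]

Step 1: lead(−2x⁴ + 13x³ − 22x² + 30x − 48) ÷ lead(D) = −2x⁴ ÷ 2x = −x³. Subtract (−x³)·D = −2x⁴ + 9x³. Remainder: 4x³ − 22x² + 30x − 48.
Step 2: lead(4x³ − 22x² + 30x − 48) ÷ lead(D) = 4x³ ÷ 2x = 2x². Subtract (2x²)·D = 4x³ − 18x². Remainder: −4x² + 30x − 48.
Step 3: lead(−4x² + 30x − 48) ÷ lead(D) = −4x² ÷ 2x = −2x. Subtract (−2x)·D = −4x² + 18x. Remainder: 12x − 48.
Step 4: lead(12x − 48) ÷ lead(D) = 12x ÷ 2x = 6. Subtract (6)·D = 12x − 54. Remainder: 6.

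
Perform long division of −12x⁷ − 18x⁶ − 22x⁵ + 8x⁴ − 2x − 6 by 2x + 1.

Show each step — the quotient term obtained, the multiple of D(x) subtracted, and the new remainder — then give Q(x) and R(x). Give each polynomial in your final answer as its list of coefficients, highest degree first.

Step 1: lead(−12x⁷ − 18x⁶ − 22x⁵ + 8x⁴ − 2x − 6) ÷ lead(D) = −12x⁷ ÷ 2x = −6x⁶. Subtract (−6x⁶)·D = −12x⁷ − 6x⁶. Remainder: −12x⁶ − 22x⁵ + 8x⁴ − 2x − 6.
Step 2: lead(−12x⁶ − 22x⁵ + 8x⁴ − 2x − 6) ÷ lead(D) = −12x⁶ ÷ 2x = −6x⁵. Subtract (−6x⁵)·D = −12x⁶ − 6x⁵. Remainder: −16x⁵ + 8x⁴ − 2x − 6.
Step 3: lead(−16x⁵ + 8x⁴ − 2x − 6) ÷ lead(D) = −16x⁵ ÷ 2x = −8x⁴. Subtract (−8x⁴)·D = −16x⁵ − 8x⁴. Remainder: 16x⁴ − 2x − 6.
Step 4: lead(16x⁴ − 2x − 6) ÷ lead(D) = 16x⁴ ÷ 2x = 8x³. Subtract (8x³)·D = 16x⁴ + 8x³. Remainder: −8x³ − 2x − 6.
Step 5: lead(−8x³ − 2x − 6) ÷ lead(D) = −8x³ ÷ 2x = −4x². Subtract (−4x²)·D = −8x³ − 4x². Remainder: 4x² − 2x − 6.
Step 6: lead(4x² − 2x − 6) ÷ lead(D) = 4x² ÷ 2x = 2x. Subtract (2x)·D = 4x² + 2x. Remainder: −4x − 6.
Step 7: lead(−4x − 6) ÷ lead(D) = −4x ÷ 2x = −2. Subtract (−2)·D = −4x − 2. Remainder: −4.

Q = [-6, -6, -8, 8, -4, 2, -2]; R = [-4]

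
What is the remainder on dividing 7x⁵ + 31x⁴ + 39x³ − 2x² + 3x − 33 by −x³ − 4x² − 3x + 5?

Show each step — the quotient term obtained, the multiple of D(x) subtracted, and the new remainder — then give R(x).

Step 1: lead(7x⁵ + 31x⁴ + 39x³ − 2x² + 3x − 33) ÷ lead(D) = 7x⁵ ÷ −x³ = −7x². Subtract (−7x²)·D = 7x⁵ + 28x⁴ + 21x³ − 35x². Remainder: 3x⁴ + 18x³ + 33x² + 3x − 33.
Step 2: lead(3x⁴ + 18x³ + 33x² + 3x − 33) ÷ lead(D) = 3x⁴ ÷ −x³ = −3x. Subtract (−3x)·D = 3x⁴ + 12x³ + 9x² − 15x. Remainder: 6x³ + 24x² + 18x − 33.
Step 3: lead(6x³ + 24x² + 18x − 33) ÷ lead(D) = 6x³ ÷ −x³ = −6. Subtract (−6)·D = 6x³ + 24x² + 18x − 30. Remainder: −3.

R(x) = −3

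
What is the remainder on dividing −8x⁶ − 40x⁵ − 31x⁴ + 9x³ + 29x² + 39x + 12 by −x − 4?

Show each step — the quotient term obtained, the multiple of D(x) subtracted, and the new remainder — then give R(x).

Step 1: lead(−8x⁶ − 40x⁵ − 31x⁴ + 9x³ + 29x² + 39x + 12) ÷ lead(D) = −8x⁶ ÷ −x = 8x⁵. Subtract (8x⁵)·D = −8x⁶ − 32x⁵. Remainder: −8x⁵ − 31x⁴ + 9x³ + 29x² + 39x + 12.
Step 2: lead(−8x⁵ − 31x⁴ + 9x³ + 29x² + 39x + 12) ÷ lead(D) = −8x⁵ ÷ −x = 8x⁴. Subtract (8x⁴)·D = −8x⁵ − 32x⁴. Remainder: x⁴ + 9x³ + 29x² + 39x + 12.
Step 3: lead(x⁴ + 9x³ + 29x² + 39x + 12) ÷ lead(D) = x⁴ ÷ −x = −x³. Subtract (−x³)·D = x⁴ + 4x³. Remainder: 5x³ + 29x² + 39x + 12.
Step 4: lead(5x³ + 29x² + 39x + 12) ÷ lead(D) = 5x³ ÷ −x = −5x². Subtract (−5x²)·D = 5x³ + 20x². Remainder: 9x² + 39x + 12.
Step 5: lead(9x² + 39x + 12) ÷ lead(D) = 9x² ÷ −x = −9x. Subtract (−9x)·D = 9x² + 36x. Remainder: 3x + 12.
Step 6: lead(3x + 12) ÷ lead(D) = 3x ÷ −x = −3. Subtract (−3)·D = 3x + 12. Remainder: 0.

R(x) = 0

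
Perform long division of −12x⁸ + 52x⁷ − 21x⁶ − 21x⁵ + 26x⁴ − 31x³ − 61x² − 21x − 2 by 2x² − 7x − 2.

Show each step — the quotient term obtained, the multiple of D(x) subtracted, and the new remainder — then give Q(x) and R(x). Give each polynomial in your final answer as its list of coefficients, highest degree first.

Q = [-6, 5, 1, -2, 7, 7, 1]; R = [0]

Step 1: lead(−12x⁸ + 52x⁷ − 21x⁶ − 21x⁵ + 26x⁴ − 31x³ − 61x² − 21x − 2) ÷ lead(D) = −12x⁸ ÷ 2x² = −6x⁶. Subtract (−6x⁶)·D = −12x⁸ + 42x⁷ + 12x⁶. Remainder: 10x⁷ − 33x⁶ − 21x⁵ + 26x⁴ − 31x³ − 61x² − 21x − 2.
Step 2: lead(10x⁷ − 33x⁶ − 21x⁵ + 26x⁴ − 31x³ − 61x² − 21x − 2) ÷ lead(D) = 10x⁷ ÷ 2x² = 5x⁵. Subtract (5x⁵)·D = 10x⁷ − 35x⁶ − 10x⁵. Remainder: 2x⁶ − 11x⁵ + 26x⁴ − 31x³ − 61x² − 21x − 2.
Step 3: lead(2x⁶ − 11x⁵ + 26x⁴ − 31x³ − 61x² − 21x − 2) ÷ lead(D) = 2x⁶ ÷ 2x² = x⁴. Subtract (x⁴)·D = 2x⁶ − 7x⁵ − 2x⁴. Remainder: −4x⁵ + 28x⁴ − 31x³ − 61x² − 21x − 2.
Step 4: lead(−4x⁵ + 28x⁴ − 31x³ − 61x² − 21x − 2) ÷ lead(D) = −4x⁵ ÷ 2x² = −2x³. Subtract (−2x³)·D = −4x⁵ + 14x⁴ + 4x³. Remainder: 14x⁴ − 35x³ − 61x² − 21x − 2.
Step 5: lead(14x⁴ − 35x³ − 61x² − 21x − 2) ÷ lead(D) = 14x⁴ ÷ 2x² = 7x². Subtract (7x²)·D = 14x⁴ − 49x³ − 14x². Remainder: 14x³ − 47x² − 21x − 2.
Step 6: lead(14x³ − 47x² − 21x − 2) ÷ lead(D) = 14x³ ÷ 2x² = 7x. Subtract (7x)·D = 14x³ − 49x² − 14x. Remainder: 2x² − 7x − 2.
Step 7: lead(2x² − 7x − 2) ÷ lead(D) = 2x² ÷ 2x² = 1. Subtract (1)·D = 2x² − 7x − 2. Remainder: 0.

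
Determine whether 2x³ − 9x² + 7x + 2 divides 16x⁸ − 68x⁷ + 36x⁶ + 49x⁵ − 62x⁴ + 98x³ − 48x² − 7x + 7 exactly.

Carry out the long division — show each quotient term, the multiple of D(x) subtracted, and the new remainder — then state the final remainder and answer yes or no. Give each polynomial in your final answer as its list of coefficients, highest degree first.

Step 1: lead(16x⁸ − 68x⁷ + 36x⁶ + 49x⁵ − 62x⁴ + 98x³ − 48x² − 7x + 7) ÷ lead(D) = 16x⁸ ÷ 2x³ = 8x⁵. Subtract (8x⁵)·D = 16x⁸ − 72x⁷ + 56x⁶ + 16x⁵. Remainder: 4x⁷ − 20x⁶ + 33x⁵ − 62x⁴ + 98x³ − 48x² − 7x + 7.
Step 2: lead(4x⁷ − 20x⁶ + 33x⁵ − 62x⁴ + 98x³ − 48x² − 7x + 7) ÷ lead(D) = 4x⁷ ÷ 2x³ = 2x⁴. Subtract (2x⁴)·D = 4x⁷ − 18x⁶ + 14x⁵ + 4x⁴. Remainder: −2x⁶ + 19x⁵ − 66x⁴ + 98x³ − 48x² − 7x + 7.
Step 3: lead(−2x⁶ + 19x⁵ − 66x⁴ + 98x³ − 48x² − 7x + 7) ÷ lead(D) = −2x⁶ ÷ 2x³ = −x³. Subtract (−x³)·D = −2x⁶ + 9x⁵ − 7x⁴ − 2x³. Remainder: 10x⁵ − 59x⁴ + 100x³ − 48x² − 7x + 7.
Step 4: lead(10x⁵ − 59x⁴ + 100x³ − 48x² − 7x + 7) ÷ lead(D) = 10x⁵ ÷ 2x³ = 5x². Subtract (5x²)·D = 10x⁵ − 45x⁴ + 35x³ + 10x². Remainder: −14x⁴ + 65x³ − 58x² − 7x + 7.
Step 5: lead(−14x⁴ + 65x³ − 58x² − 7x + 7) ÷ lead(D) = −14x⁴ ÷ 2x³ = −7x. Subtract (−7x)·D = −14x⁴ + 63x³ − 49x² − 14x. Remainder: 2x³ − 9x² + 7x + 7.
Step 6: lead(2x³ − 9x² + 7x + 7) ÷ lead(D) = 2x³ ÷ 2x³ = 1. Subtract (1)·D = 2x³ − 9x² + 7x + 2. Remainder: 5.

R = [5], so D(x) is not a factor of P(x). no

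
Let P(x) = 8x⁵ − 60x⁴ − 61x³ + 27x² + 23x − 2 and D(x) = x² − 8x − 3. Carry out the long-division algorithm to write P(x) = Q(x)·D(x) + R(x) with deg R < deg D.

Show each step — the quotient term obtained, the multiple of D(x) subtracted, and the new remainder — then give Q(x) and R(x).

Q(x) = 8x³ + 4x² − 5x − 1; R(x) = −5

Step 1: lead(8x⁵ − 60x⁴ − 61x³ + 27x² + 23x − 2) ÷ lead(D) = 8x⁵ ÷ x² = 8x³. Subtract (8x³)·D = 8x⁵ − 64x⁴ − 24x³. Remainder: 4x⁴ − 37x³ + 27x² + 23x − 2.
Step 2: lead(4x⁴ − 37x³ + 27x² + 23x − 2) ÷ lead(D) = 4x⁴ ÷ x² = 4x². Subtract (4x²)·D = 4x⁴ − 32x³ − 12x². Remainder: −5x³ + 39x² + 23x − 2.
Step 3: lead(−5x³ + 39x² + 23x − 2) ÷ lead(D) = −5x³ ÷ x² = −5x. Subtract (−5x)·D = −5x³ + 40x² + 15x. Remainder: −x² + 8x − 2.
Step 4: lead(−x² + 8x − 2) ÷ lead(D) = −x² ÷ x² = −1. Subtract (−1)·D = −x² + 8x + 3. Remainder: −5.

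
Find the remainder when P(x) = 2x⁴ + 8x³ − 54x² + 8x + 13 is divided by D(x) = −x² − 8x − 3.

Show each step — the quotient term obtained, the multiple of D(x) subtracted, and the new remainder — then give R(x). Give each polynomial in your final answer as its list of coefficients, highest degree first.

Step 1: lead(2x⁴ + 8x³ − 54x² + 8x + 13) ÷ lead(D) = 2x⁴ ÷ −x² = −2x². Subtract (−2x²)·D = 2x⁴ + 16x³ + 6x². Remainder: −8x³ − 60x² + 8x + 13.
Step 2: lead(−8x³ − 60x² + 8x + 13) ÷ lead(D) = −8x³ ÷ −x² = 8x. Subtract (8x)·D = −8x³ − 64x² − 24x. Remainder: 4x² + 32x + 13.
Step 3: lead(4x² + 32x + 13) ÷ lead(D) = 4x² ÷ −x² = −4. Subtract (−4)·D = 4x² + 32x + 12. Remainder: 1.

R = [1]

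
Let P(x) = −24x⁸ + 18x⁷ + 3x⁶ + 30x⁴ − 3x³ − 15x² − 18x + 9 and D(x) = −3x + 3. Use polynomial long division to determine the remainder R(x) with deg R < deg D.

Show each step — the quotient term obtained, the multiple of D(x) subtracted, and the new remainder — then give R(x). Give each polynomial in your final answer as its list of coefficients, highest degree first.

R = [0]

Step 1: lead(−24x⁸ + 18x⁷ + 3x⁶ + 30x⁴ − 3x³ − 15x² − 18x + 9) ÷ lead(D) = −24x⁸ ÷ −3x = 8x⁷. Subtract (8x⁷)·D = −24x⁸ + 24x⁷. Remainder: −6x⁷ + 3x⁶ + 30x⁴ − 3x³ − 15x² − 18x + 9.
Step 2: lead(−6x⁷ + 3x⁶ + 30x⁴ − 3x³ − 15x² − 18x + 9) ÷ lead(D) = −6x⁷ ÷ −3x = 2x⁶. Subtract (2x⁶)·D = −6x⁷ + 6x⁶. Remainder: −3x⁶ + 30x⁴ − 3x³ − 15x² − 18x + 9.
Step 3: lead(−3x⁶ + 30x⁴ − 3x³ − 15x² − 18x + 9) ÷ lead(D) = −3x⁶ ÷ −3x = x⁵. Subtract (x⁵)·D = −3x⁶ + 3x⁵. Remainder: −3x⁵ + 30x⁴ − 3x³ − 15x² − 18x + 9.
Step 4: lead(−3x⁵ + 30x⁴ − 3x³ − 15x² − 18x + 9) ÷ lead(D) = −3x⁵ ÷ −3x = x⁴. Subtract (x⁴)·D = −3x⁵ + 3x⁴. Remainder: 27x⁴ − 3x³ − 15x² − 18x + 9.
Step 5: lead(27x⁴ − 3x³ − 15x² − 18x + 9) ÷ lead(D) = 27x⁴ ÷ −3x = −9x³. Subtract (−9x³)·D = 27x⁴ − 27x³. Remainder: 24x³ − 15x² − 18x + 9.
Step 6: lead(24x³ − 15x² − 18x + 9) ÷ lead(D) = 24x³ ÷ −3x = −8x². Subtract (−8x²)·D = 24x³ − 24x². Remainder: 9x² − 18x + 9.
Step 7: lead(9x² − 18x + 9) ÷ lead(D) = 9x² ÷ −3x = −3x. Subtract (−3x)·D = 9x² − 9x. Remainder: −9x + 9.
Step 8: lead(−9x + 9) ÷ lead(D) = −9x ÷ −3x = 3. Subtract (3)·D = −9x + 9. Remainder: 0.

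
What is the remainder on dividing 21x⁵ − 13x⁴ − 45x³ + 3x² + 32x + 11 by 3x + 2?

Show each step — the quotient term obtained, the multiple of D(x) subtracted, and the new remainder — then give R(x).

R(x) = −1

Step 1: lead(21x⁵ − 13x⁴ − 45x³ + 3x² + 32x + 11) ÷ lead(D) = 21x⁵ ÷ 3x = 7x⁴. Subtract (7x⁴)·D = 21x⁵ + 14x⁴. Remainder: −27x⁴ − 45x³ + 3x² + 32x + 11.
Step 2: lead(−27x⁴ − 45x³ + 3x² + 32x + 11) ÷ lead(D) = −27x⁴ ÷ 3x = −9x³. Subtract (−9x³)·D = −27x⁴ − 18x³. Remainder: −27x³ + 3x² + 32x + 11.
Step 3: lead(−27x³ + 3x² + 32x + 11) ÷ lead(D) = −27x³ ÷ 3x = −9x². Subtract (−9x²)·D = −27x³ − 18x². Remainder: 21x² + 32x + 11.
Step 4: lead(21x² + 32x + 11) ÷ lead(D) = 21x² ÷ 3x = 7x. Subtract (7x)·D = 21x² + 14x. Remainder: 18x + 11.
Step 5: lead(18x + 11) ÷ lead(D) = 18x ÷ 3x = 6. Subtract (6)·D = 18x + 12. Remainder: −1.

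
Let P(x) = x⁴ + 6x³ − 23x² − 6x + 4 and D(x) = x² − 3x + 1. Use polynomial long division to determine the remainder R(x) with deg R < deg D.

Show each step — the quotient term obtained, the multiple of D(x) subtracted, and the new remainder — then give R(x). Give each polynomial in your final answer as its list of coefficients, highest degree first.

Step 1: lead(x⁴ + 6x³ − 23x² − 6x + 4) ÷ lead(D) = x⁴ ÷ x² = x². Subtract (x²)·D = x⁴ − 3x³ + x². Remainder: 9x³ − 24x² − 6x + 4.
Step 2: lead(9x³ − 24x² − 6x + 4) ÷ lead(D) = 9x³ ÷ x² = 9x. Subtract (9x)·D = 9x³ − 27x² + 9x. Remainder: 3x² − 15x + 4.
Step 3: lead(3x² − 15x + 4) ÷ lead(D) = 3x² ÷ x² = 3. Subtract (3)·D = 3x² − 9x + 3. Remainder: −6x + 1.

R = [-6, 1]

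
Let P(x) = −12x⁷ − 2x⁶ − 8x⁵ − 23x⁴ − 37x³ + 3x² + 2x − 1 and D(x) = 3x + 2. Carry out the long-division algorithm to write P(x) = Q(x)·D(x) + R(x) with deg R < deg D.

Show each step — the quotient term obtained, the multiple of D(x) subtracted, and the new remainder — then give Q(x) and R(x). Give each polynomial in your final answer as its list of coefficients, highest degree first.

Q = [-4, 2, -4, -5, -9, 7, -4]; R = [7]

Step 1: lead(−12x⁷ − 2x⁶ − 8x⁵ − 23x⁴ − 37x³ + 3x² + 2x − 1) ÷ lead(D) = −12x⁷ ÷ 3x = −4x⁶. Subtract (−4x⁶)·D = −12x⁷ − 8x⁶. Remainder: 6x⁶ − 8x⁵ − 23x⁴ − 37x³ + 3x² + 2x − 1.
Step 2: lead(6x⁶ − 8x⁵ − 23x⁴ − 37x³ + 3x² + 2x − 1) ÷ lead(D) = 6x⁶ ÷ 3x = 2x⁵. Subtract (2x⁵)·D = 6x⁶ + 4x⁵. Remainder: −12x⁵ − 23x⁴ − 37x³ + 3x² + 2x − 1.
Step 3: lead(−12x⁵ − 23x⁴ − 37x³ + 3x² + 2x − 1) ÷ lead(D) = −12x⁵ ÷ 3x = −4x⁴. Subtract (−4x⁴)·D = −12x⁵ − 8x⁴. Remainder: −15x⁴ − 37x³ + 3x² + 2x − 1.
Step 4: lead(−15x⁴ − 37x³ + 3x² + 2x − 1) ÷ lead(D) = −15x⁴ ÷ 3x = −5x³. Subtract (−5x³)·D = −15x⁴ − 10x³. Remainder: −27x³ + 3x² + 2x − 1.
Step 5: lead(−27x³ + 3x² + 2x − 1) ÷ lead(D) = −27x³ ÷ 3x = −9x². Subtract (−9x²)·D = −27x³ − 18x². Remainder: 21x² + 2x − 1.
Step 6: lead(21x² + 2x − 1) ÷ lead(D) = 21x² ÷ 3x = 7x. Subtract (7x)·D = 21x² + 14x. Remainder: −12x − 1.
Step 7: lead(−12x − 1) ÷ lead(D) = −12x ÷ 3x = −4. Subtract (−4)·D = −12x − 8. Remainder: 7.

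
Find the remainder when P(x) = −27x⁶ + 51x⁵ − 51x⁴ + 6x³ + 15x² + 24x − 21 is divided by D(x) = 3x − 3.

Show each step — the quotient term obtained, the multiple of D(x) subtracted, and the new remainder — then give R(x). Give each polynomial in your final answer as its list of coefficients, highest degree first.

Step 1: lead(−27x⁶ + 51x⁵ − 51x⁴ + 6x³ + 15x² + 24x − 21) ÷ lead(D) = −27x⁶ ÷ 3x = −9x⁵. Subtract (−9x⁵)·D = −27x⁶ + 27x⁵. Remainder: 24x⁵ − 51x⁴ + 6x³ + 15x² + 24x − 21.
Step 2: lead(24x⁵ − 51x⁴ + 6x³ + 15x² + 24x − 21) ÷ lead(D) = 24x⁵ ÷ 3x = 8x⁴. Subtract (8x⁴)·D = 24x⁵ − 24x⁴. Remainder: −27x⁴ + 6x³ + 15x² + 24x − 21.
Step 3: lead(−27x⁴ + 6x³ + 15x² + 24x − 21) ÷ lead(D) = −27x⁴ ÷ 3x = −9x³. Subtract (−9x³)·D = −27x⁴ + 27x³. Remainder: −21x³ + 15x² + 24x − 21.
Step 4: lead(−21x³ + 15x² + 24x − 21) ÷ lead(D) = −21x³ ÷ 3x = −7x². Subtract (−7x²)·D = −21x³ + 21x². Remainder: −6x² + 24x − 21.
Step 5: lead(−6x² + 24x − 21) ÷ lead(D) = −6x² ÷ 3x = −2x. Subtract (−2x)·D = −6x² + 6x. Remainder: 18x − 21.
Step 6: lead(18x − 21) ÷ lead(D) = 18x ÷ 3x = 6. Subtract (6)·D = 18x − 18. Remainder: −3.

R = [-3]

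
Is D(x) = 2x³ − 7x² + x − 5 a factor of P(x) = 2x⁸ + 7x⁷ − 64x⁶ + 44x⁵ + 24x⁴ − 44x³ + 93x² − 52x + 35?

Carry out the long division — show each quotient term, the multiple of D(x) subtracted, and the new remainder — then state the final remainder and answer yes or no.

Step 1: lead(2x⁸ + 7x⁷ − 64x⁶ + 44x⁵ + 24x⁴ − 44x³ + 93x² − 52x + 35) ÷ lead(D) = 2x⁸ ÷ 2x³ = x⁵. Subtract (x⁵)·D = 2x⁸ − 7x⁷ + x⁶ − 5x⁵. Remainder: 14x⁷ − 65x⁶ + 49x⁵ + 24x⁴ − 44x³ + 93x² − 52x + 35.
Step 2: lead(14x⁷ − 65x⁶ + 49x⁵ + 24x⁴ − 44x³ + 93x² − 52x + 35) ÷ lead(D) = 14x⁷ ÷ 2x³ = 7x⁴. Subtract (7x⁴)·D = 14x⁷ − 49x⁶ + 7x⁵ − 35x⁴. Remainder: −16x⁶ + 42x⁵ + 59x⁴ − 44x³ + 93x² − 52x + 35.
Step 3: lead(−16x⁶ + 42x⁵ + 59x⁴ − 44x³ + 93x² − 52x + 35) ÷ lead(D) = −16x⁶ ÷ 2x³ = −8x³. Subtract (−8x³)·D = −16x⁶ + 56x⁵ − 8x⁴ + 40x³. Remainder: −14x⁵ + 67x⁴ − 84x³ + 93x² − 52x + 35.
Step 4: lead(−14x⁵ + 67x⁴ − 84x³ + 93x² − 52x + 35) ÷ lead(D) = −14x⁵ ÷ 2x³ = −7x². Subtract (−7x²)·D = −14x⁵ + 49x⁴ − 7x³ + 35x². Remainder: 18x⁴ − 77x³ + 58x² − 52x + 35.
Step 5: lead(18x⁴ − 77x³ + 58x² − 52x + 35) ÷ lead(D) = 18x⁴ ÷ 2x³ = 9x. Subtract (9x)·D = 18x⁴ − 63x³ + 9x² − 45x. Remainder: −14x³ + 49x² − 7x + 35.
Step 6: lead(−14x³ + 49x² − 7x + 35) ÷ lead(D) = −14x³ ÷ 2x³ = −7. Subtract (−7)·D = −14x³ + 49x² − 7x + 35. Remainder: 0.

R(x) = 0, so D(x) is a factor of P(x). yes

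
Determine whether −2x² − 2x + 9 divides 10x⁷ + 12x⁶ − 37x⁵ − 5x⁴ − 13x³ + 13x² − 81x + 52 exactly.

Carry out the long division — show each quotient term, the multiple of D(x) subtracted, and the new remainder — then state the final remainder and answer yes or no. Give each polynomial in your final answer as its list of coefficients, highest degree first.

R = [3, -2], so D(x) is not a factor of P(x). no

Step 1: lead(10x⁷ + 12x⁶ − 37x⁵ − 5x⁴ − 13x³ + 13x² − 81x + 52) ÷ lead(D) = 10x⁷ ÷ −2x² = −5x⁵. Subtract (−5x⁵)·D = 10x⁷ + 10x⁶ − 45x⁵. Remainder: 2x⁶ + 8x⁵ − 5x⁴ − 13x³ + 13x² − 81x + 52.
Step 2: lead(2x⁶ + 8x⁵ − 5x⁴ − 13x³ + 13x² − 81x + 52) ÷ lead(D) = 2x⁶ ÷ −2x² = −x⁴. Subtract (−x⁴)·D = 2x⁶ + 2x⁵ − 9x⁴. Remainder: 6x⁵ + 4x⁴ − 13x³ + 13x² − 81x + 52.
Step 3: lead(6x⁵ + 4x⁴ − 13x³ + 13x² − 81x + 52) ÷ lead(D) = 6x⁵ ÷ −2x² = −3x³. Subtract (−3x³)·D = 6x⁵ + 6x⁴ − 27x³. Remainder: −2x⁴ + 14x³ + 13x² − 81x + 52.
Step 4: lead(−2x⁴ + 14x³ + 13x² − 81x + 52) ÷ lead(D) = −2x⁴ ÷ −2x² = x². Subtract (x²)·D = −2x⁴ − 2x³ + 9x². Remainder: 16x³ + 4x² − 81x + 52.
Step 5: lead(16x³ + 4x² − 81x + 52) ÷ lead(D) = 16x³ ÷ −2x² = −8x. Subtract (−8x)·D = 16x³ + 16x² − 72x. Remainder: −12x² − 9x + 52.
Step 6: lead(−12x² − 9x + 52) ÷ lead(D) = −12x² ÷ −2x² = 6. Subtract (6)·D = −12x² − 12x + 54. Remainder: 3x − 2.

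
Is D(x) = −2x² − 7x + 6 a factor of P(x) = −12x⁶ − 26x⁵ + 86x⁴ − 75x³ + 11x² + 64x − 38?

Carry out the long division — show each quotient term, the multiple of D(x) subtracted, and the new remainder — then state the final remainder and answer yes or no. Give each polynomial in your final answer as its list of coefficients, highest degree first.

Step 1: lead(−12x⁶ − 26x⁵ + 86x⁴ − 75x³ + 11x² + 64x − 38) ÷ lead(D) = −12x⁶ ÷ −2x² = 6x⁴. Subtract (6x⁴)·D = −12x⁶ − 42x⁵ + 36x⁴. Remainder: 16x⁵ + 50x⁴ − 75x³ + 11x² + 64x − 38.
Step 2: lead(16x⁵ + 50x⁴ − 75x³ + 11x² + 64x − 38) ÷ lead(D) = 16x⁵ ÷ −2x² = −8x³. Subtract (−8x³)·D = 16x⁵ + 56x⁴ − 48x³. Remainder: −6x⁴ − 27x³ + 11x² + 64x − 38.
Step 3: lead(−6x⁴ − 27x³ + 11x² + 64x − 38) ÷ lead(D) = −6x⁴ ÷ −2x² = 3x². Subtract (3x²)·D = −6x⁴ − 21x³ + 18x². Remainder: −6x³ − 7x² + 64x − 38.
Step 4: lead(−6x³ − 7x² + 64x − 38) ÷ lead(D) = −6x³ ÷ −2x² = 3x. Subtract (3x)·D = −6x³ − 21x² + 18x. Remainder: 14x² + 46x − 38.
Step 5: lead(14x² + 46x − 38) ÷ lead(D) = 14x² ÷ −2x² = −7. Subtract (−7)·D = 14x² + 49x − 42. Remainder: −3x + 4.

R = [-3, 4], so D(x) is not a factor of P(x). no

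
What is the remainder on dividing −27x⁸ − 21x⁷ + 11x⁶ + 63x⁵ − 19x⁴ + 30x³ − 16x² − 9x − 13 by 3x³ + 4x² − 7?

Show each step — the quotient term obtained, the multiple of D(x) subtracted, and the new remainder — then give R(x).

Step 1: lead(−27x⁸ − 21x⁷ + 11x⁶ + 63x⁵ − 19x⁴ + 30x³ − 16x² − 9x − 13) ÷ lead(D) = −27x⁸ ÷ 3x³ = −9x⁵. Subtract (−9x⁵)·D = −27x⁸ − 36x⁷ + 63x⁵. Remainder: 15x⁷ + 11x⁶ − 19x⁴ + 30x³ − 16x² − 9x − 13.
Step 2: lead(15x⁷ + 11x⁶ − 19x⁴ + 30x³ − 16x² − 9x − 13) ÷ lead(D) = 15x⁷ ÷ 3x³ = 5x⁴. Subtract (5x⁴)·D = 15x⁷ + 20x⁶ − 35x⁴. Remainder: −9x⁶ + 16x⁴ + 30x³ − 16x² − 9x − 13.
Step 3: lead(−9x⁶ + 16x⁴ + 30x³ − 16x² − 9x − 13) ÷ lead(D) = −9x⁶ ÷ 3x³ = −3x³. Subtract (−3x³)·D = −9x⁶ − 12x⁵ + 21x³. Remainder: 12x⁵ + 16x⁴ + 9x³ − 16x² − 9x − 13.
Step 4: lead(12x⁵ + 16x⁴ + 9x³ − 16x² − 9x − 13) ÷ lead(D) = 12x⁵ ÷ 3x³ = 4x². Subtract (4x²)·D = 12x⁵ + 16x⁴ − 28x². Remainder: 9x³ + 12x² − 9x − 13.
Step 5: lead(9x³ + 12x² − 9x − 13) ÷ lead(D) = 9x³ ÷ 3x³ = 3. Subtract (3)·D = 9x³ + 12x² − 21. Remainder: −9x + 8.

R(x) = −9x + 8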